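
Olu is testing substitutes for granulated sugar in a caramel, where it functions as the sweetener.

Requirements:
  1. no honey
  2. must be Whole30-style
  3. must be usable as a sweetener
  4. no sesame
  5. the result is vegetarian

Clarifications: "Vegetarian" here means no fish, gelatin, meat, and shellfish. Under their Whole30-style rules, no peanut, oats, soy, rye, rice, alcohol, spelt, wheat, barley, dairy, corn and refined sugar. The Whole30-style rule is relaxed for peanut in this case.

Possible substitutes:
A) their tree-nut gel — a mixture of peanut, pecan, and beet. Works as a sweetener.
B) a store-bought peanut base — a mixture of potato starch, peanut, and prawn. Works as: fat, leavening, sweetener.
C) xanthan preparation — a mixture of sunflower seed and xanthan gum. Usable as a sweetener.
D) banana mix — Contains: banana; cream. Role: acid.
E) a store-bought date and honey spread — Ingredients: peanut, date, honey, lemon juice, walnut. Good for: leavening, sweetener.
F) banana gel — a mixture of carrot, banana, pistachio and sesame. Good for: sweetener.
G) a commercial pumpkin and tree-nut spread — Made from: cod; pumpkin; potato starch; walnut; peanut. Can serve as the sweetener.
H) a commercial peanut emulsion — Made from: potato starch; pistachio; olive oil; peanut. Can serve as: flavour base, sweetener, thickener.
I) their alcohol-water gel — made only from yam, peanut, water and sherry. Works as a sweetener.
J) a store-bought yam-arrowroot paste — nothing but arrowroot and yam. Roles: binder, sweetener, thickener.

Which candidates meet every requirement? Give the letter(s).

A, C, H, J

A: peanut is permitted under the Whole30-style carve-out; nothing else excluded — keep
B: has prawn, so not vegetarian — no
C: only sunflower seed and xanthan gum; none excluded — keep
D: not usable as a sweetener; has cream, so not Whole30-style — no
E: has honey, so not honey-free — no
F: has sesame, so not sesame-free — out
G: has cod, so not vegetarian — no
H: peanut is permitted under the Whole30-style carve-out; nothing else excluded — OK
I: has sherry, so not Whole30-style — no
J: only yam and arrowroot; none excluded — keep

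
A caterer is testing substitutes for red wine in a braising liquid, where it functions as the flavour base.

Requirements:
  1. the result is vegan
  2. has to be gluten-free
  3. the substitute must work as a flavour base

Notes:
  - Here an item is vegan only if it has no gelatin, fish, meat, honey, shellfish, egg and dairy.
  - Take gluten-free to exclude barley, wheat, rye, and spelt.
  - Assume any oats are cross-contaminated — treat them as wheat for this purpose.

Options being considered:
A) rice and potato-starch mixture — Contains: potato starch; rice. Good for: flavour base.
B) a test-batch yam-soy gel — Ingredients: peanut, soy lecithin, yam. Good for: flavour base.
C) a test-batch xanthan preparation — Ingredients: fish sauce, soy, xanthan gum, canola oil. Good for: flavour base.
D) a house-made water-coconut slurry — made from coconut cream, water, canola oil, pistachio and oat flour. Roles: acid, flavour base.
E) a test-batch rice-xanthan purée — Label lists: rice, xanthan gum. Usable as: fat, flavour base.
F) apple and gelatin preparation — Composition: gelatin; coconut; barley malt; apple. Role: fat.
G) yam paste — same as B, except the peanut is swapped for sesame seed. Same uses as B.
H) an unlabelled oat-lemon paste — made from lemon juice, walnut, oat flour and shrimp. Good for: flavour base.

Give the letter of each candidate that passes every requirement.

A: every rule checks out — OK
B: only peanut, soy lecithin, and yam; none excluded — keep
C: has fish sauce, so not vegan — no
D: has oat flour, so not gluten-free — no
E: works as a flavour base, gluten-free, vegan — keep
F: not usable as a flavour base; has gelatin, so not vegan (and 1 more) — out
G: all constraints satisfied — valid
H: has shrimp, so not vegan; has oat flour, so not gluten-free — no

A, B, E, G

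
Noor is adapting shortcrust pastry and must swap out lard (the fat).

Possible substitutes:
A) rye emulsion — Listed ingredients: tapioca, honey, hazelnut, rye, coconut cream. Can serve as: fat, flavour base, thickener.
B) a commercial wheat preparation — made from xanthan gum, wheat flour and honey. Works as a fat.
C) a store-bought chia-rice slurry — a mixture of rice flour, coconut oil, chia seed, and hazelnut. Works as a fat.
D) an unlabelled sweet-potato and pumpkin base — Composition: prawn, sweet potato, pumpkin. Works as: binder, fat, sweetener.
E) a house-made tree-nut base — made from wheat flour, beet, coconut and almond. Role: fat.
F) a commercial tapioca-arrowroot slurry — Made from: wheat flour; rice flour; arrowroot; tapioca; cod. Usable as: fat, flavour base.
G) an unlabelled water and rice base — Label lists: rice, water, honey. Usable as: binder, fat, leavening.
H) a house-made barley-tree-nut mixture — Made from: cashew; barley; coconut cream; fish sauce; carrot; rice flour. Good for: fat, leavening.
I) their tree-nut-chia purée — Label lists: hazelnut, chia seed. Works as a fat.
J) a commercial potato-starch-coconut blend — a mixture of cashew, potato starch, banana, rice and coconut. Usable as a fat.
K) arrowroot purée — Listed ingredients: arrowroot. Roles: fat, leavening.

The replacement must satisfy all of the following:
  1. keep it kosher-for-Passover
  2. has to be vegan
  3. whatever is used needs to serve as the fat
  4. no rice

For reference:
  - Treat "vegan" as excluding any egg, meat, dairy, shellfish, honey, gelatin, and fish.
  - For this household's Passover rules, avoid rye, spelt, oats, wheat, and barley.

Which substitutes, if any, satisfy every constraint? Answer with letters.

I, K

A: has honey, so not vegan; has rye, so not kosher-for-Passover — no
B: has honey, so not vegan; has wheat flour, so not kosher-for-Passover — out
C: has rice flour, so not rice-free — no
D: has prawn, so not vegan — out
E: has wheat flour, so not kosher-for-Passover — out
F: has cod, so not vegan; has wheat flour, so not kosher-for-Passover (and 1 more) — out
G: has honey, so not vegan; has rice, so not rice-free — reject
H: has fish sauce, so not vegan; has barley, so not kosher-for-Passover (and 1 more) — no
I: only hazelnut and chia seed; none excluded — OK
J: has rice, so not rice-free — no
K: nothing on the exclusion list — keep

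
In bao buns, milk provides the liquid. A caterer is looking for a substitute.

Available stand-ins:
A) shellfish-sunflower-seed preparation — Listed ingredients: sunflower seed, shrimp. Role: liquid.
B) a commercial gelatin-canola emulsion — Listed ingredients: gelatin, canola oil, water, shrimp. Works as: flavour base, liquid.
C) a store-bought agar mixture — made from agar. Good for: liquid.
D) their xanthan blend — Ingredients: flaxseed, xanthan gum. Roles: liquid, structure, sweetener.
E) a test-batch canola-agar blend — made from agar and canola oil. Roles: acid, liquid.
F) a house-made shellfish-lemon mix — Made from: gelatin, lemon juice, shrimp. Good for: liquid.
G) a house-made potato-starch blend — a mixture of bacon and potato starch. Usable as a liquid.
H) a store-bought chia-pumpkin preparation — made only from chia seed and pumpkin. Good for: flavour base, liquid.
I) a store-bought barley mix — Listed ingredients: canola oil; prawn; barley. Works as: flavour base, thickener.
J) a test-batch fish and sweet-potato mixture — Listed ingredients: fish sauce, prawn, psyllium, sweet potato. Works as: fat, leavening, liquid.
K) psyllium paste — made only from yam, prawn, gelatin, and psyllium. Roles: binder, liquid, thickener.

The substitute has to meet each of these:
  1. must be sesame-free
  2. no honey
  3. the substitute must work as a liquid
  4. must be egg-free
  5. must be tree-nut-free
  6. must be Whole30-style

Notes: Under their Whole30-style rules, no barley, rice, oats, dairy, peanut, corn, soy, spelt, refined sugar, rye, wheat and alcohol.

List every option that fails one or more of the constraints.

I

A: only shrimp and sunflower seed; none excluded — OK
B: gelatin and shrimp etc. — none of it excluded — OK
C: no egg, Whole30-style — OK
D: every rule checks out — OK
E: only canola oil and agar; none excluded — OK
F: works as a liquid, no egg, no sesame — OK
G: only bacon and potato starch; none excluded — valid
H: every rule checks out — keep
I: not usable as a liquid; has barley, so not Whole30-style — reject
J: fish sauce and prawn etc. — none of it excluded — OK
K: gelatin and prawn etc. — none of it excluded — keep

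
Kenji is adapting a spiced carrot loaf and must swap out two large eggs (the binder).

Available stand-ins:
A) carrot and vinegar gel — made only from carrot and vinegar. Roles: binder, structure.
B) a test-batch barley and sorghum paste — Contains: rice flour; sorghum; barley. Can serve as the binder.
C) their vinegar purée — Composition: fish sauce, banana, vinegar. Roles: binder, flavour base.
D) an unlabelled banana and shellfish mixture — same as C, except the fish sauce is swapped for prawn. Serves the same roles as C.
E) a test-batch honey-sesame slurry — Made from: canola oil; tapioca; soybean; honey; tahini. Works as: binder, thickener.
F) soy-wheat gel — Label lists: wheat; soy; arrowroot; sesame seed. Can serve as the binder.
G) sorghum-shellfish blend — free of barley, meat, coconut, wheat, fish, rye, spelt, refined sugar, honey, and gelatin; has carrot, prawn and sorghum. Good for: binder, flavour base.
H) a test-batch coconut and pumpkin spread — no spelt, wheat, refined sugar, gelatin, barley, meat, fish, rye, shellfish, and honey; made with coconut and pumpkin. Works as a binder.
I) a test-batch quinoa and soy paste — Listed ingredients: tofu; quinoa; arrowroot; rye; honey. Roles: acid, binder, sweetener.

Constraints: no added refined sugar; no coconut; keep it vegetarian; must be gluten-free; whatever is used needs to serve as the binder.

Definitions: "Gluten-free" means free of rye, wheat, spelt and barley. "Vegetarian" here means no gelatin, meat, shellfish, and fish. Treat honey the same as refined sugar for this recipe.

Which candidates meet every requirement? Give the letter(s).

A: only carrot and vinegar; none excluded — OK
B: has barley, so not gluten-free — no
C: has fish sauce, so not vegetarian — no
D: has prawn, so not vegetarian — no
E: has honey, so not no-added-sugar — no
F: has wheat, so not gluten-free — out
G: has prawn, so not vegetarian — out
H: has coconut, so not coconut-free — reject
I: has rye, so not gluten-free; has honey, so not no-added-sugar — reject

A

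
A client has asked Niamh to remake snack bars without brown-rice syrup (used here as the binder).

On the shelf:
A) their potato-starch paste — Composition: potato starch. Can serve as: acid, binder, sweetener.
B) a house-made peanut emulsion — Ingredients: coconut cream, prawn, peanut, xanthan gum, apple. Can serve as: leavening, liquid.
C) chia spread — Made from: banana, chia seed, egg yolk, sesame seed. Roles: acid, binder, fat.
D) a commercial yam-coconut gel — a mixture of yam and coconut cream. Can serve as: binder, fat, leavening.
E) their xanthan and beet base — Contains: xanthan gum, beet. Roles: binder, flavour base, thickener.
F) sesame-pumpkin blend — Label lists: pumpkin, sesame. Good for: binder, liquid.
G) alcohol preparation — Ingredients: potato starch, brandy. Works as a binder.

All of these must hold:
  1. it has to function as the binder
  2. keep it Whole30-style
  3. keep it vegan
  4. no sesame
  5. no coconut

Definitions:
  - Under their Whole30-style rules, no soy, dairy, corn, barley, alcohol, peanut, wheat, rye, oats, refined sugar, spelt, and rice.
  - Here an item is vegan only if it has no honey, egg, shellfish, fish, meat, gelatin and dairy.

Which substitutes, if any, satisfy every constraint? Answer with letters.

A, E

A: every rule checks out — OK
B: not usable as a binder; has peanut, so not Whole30-style (and 2 more) — reject
C: has egg yolk, so not vegan; has sesame seed, so not sesame-free — out
D: has coconut cream, so not coconut-free — reject
E: every rule checks out — keep
F: has sesame, so not sesame-free — reject
G: has brandy, so not Whole30-style — no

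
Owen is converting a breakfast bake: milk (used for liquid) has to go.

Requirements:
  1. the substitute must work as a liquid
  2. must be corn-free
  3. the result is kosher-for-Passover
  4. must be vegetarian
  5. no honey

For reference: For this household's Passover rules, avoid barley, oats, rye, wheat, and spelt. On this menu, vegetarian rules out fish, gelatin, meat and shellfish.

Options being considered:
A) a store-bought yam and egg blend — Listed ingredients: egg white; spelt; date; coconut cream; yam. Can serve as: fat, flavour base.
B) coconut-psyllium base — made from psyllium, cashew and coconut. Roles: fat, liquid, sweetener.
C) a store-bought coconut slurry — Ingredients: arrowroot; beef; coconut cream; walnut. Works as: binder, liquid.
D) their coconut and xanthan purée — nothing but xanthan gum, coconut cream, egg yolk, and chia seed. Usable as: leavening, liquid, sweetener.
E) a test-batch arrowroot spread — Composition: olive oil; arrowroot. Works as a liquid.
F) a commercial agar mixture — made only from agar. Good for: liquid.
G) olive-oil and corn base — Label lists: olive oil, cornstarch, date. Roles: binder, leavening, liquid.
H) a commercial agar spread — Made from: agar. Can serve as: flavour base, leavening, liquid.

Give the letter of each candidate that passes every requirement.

A: not usable as a liquid; has spelt, so not kosher-for-Passover — no
B: works as a liquid, kosher-for-Passover, vegetarian — OK
C: has beef, so not vegetarian — reject
D: works as a liquid, vegetarian, no corn — OK
E: works as a liquid, vegetarian, kosher-for-Passover — OK
F: every rule checks out — keep
G: has cornstarch, so not corn-free — no
H: works as a liquid, no honey, vegetarian — valid

B, D, E, F, H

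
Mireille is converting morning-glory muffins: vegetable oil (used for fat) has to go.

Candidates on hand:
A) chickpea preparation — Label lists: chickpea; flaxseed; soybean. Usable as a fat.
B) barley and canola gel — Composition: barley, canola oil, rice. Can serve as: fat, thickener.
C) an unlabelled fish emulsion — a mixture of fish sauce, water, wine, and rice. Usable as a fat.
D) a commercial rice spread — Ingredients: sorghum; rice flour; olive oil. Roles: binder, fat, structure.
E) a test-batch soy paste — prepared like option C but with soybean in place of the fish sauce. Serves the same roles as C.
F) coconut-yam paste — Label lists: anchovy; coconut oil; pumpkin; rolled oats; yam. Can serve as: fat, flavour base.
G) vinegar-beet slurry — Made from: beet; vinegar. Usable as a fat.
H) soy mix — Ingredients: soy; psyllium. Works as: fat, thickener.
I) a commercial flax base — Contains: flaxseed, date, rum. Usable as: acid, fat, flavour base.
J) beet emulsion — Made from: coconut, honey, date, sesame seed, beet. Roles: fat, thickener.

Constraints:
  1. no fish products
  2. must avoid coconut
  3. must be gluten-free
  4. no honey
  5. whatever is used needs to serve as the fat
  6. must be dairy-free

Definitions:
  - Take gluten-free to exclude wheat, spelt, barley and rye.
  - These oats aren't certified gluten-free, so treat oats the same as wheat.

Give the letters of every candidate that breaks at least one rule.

A: only soybean, chickpea and flaxseed; none excluded — valid
B: has barley, so not gluten-free — no
C: has fish sauce, so not fish-free — no
D: only rice flour, sorghum, and olive oil; none excluded — OK
E: wine and rice etc. — none of it excluded — valid
F: has rolled oats, so not gluten-free; has anchovy, so not fish-free (and 1 more) — reject
G: every rule checks out — keep
H: only soy and psyllium; none excluded — keep
I: works as a fat, no coconut, no fish — valid
J: has coconut, so not coconut-free; has honey, so not honey-free — no

B, C, F, J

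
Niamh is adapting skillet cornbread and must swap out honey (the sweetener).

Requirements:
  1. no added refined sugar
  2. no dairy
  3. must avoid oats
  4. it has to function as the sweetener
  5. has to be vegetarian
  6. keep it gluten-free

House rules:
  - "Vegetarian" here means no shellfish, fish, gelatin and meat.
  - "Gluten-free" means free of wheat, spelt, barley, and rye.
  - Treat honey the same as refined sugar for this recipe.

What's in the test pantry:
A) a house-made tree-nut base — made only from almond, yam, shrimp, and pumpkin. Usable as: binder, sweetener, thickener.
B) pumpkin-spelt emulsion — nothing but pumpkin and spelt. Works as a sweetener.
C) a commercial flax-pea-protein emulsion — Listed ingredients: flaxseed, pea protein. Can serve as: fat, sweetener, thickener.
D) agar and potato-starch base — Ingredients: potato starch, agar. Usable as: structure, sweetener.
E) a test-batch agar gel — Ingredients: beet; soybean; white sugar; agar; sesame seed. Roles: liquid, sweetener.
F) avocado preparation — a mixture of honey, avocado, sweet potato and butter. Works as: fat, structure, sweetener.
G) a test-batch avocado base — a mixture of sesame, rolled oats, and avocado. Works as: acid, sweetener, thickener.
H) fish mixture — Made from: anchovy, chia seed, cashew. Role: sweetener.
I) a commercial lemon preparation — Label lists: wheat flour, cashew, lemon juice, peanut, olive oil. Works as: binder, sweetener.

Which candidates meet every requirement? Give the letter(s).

A: has shrimp, so not vegetarian — reject
B: has spelt, so not gluten-free — out
C: every rule checks out — OK
D: vegetarian, no-added-sugar — valid
E: has white sugar, so not no-added-sugar — reject
F: has honey, so not no-added-sugar; has butter, so not dairy-free — reject
G: has rolled oats, so not oat-free — no
H: has anchovy, so not vegetarian — out
I: has wheat flour, so not gluten-free — no

C, D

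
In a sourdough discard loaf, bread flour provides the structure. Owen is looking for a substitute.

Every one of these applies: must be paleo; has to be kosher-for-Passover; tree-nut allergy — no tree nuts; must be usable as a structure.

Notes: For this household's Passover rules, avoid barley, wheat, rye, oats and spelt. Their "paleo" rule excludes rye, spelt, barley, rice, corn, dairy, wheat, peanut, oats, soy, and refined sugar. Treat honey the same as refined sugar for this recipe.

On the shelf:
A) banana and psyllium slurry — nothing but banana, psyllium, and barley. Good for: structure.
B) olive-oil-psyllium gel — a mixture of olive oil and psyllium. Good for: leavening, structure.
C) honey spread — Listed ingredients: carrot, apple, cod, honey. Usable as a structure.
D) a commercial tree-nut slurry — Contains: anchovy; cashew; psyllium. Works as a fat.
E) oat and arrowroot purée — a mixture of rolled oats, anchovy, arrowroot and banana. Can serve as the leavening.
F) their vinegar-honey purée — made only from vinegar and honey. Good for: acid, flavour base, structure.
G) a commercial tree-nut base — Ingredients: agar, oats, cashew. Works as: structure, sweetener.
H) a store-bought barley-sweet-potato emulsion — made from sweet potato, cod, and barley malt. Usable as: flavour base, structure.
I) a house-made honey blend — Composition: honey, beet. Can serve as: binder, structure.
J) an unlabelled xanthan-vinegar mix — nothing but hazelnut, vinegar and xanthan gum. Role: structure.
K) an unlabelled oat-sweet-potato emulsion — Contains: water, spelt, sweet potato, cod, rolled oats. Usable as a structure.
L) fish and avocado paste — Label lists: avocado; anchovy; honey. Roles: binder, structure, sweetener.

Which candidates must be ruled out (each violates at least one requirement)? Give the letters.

A, C, D, E, F, G, H, I, J, K, L

A: has barley, so not kosher-for-Passover; has barley, so not paleo — no
B: only psyllium and olive oil; none excluded — keep
C: has honey, so not paleo — reject
D: not usable as a structure; has cashew, so not tree-nut-free — out
E: not usable as a structure; has rolled oats, so not kosher-for-Passover (and 1 more) — no
F: has honey, so not paleo — out
G: has oats, so not kosher-for-Passover; has oats, so not paleo (and 1 more) — out
H: has barley malt, so not kosher-for-Passover; has barley malt, so not paleo — no
I: has honey, so not paleo — out
J: has hazelnut, so not tree-nut-free — reject
K: has rolled oats, so not kosher-for-Passover; has rolled oats, so not paleo — out
L: has honey, so not paleo — no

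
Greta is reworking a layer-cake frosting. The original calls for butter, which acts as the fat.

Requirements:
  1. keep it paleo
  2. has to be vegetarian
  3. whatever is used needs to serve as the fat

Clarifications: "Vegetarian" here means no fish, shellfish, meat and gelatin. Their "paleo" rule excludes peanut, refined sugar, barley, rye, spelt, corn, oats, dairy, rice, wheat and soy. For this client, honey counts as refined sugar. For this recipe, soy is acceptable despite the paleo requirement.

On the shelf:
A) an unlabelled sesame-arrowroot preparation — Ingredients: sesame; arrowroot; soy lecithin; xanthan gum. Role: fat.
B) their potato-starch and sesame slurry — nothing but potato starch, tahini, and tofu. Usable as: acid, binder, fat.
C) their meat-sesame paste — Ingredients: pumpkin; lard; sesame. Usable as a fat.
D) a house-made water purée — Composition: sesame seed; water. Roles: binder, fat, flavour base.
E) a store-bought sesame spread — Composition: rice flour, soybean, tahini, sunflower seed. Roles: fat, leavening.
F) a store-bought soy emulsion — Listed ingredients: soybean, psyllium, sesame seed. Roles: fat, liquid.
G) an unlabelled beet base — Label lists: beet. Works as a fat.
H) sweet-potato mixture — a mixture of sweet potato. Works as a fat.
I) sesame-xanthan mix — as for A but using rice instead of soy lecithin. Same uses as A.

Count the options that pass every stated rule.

A: soy is permitted under the paleo carve-out; nothing else excluded — valid
B: soy is permitted under the paleo carve-out; nothing else excluded — valid
C: has lard, so not vegetarian — reject
D: only sesame seed and water; none excluded — keep
E: has rice flour, so not paleo — out
F: soy is permitted under the paleo carve-out; nothing else excluded — valid
G: paleo, vegetarian — valid
H: only sweet potato; none excluded — keep
I: has rice, so not paleo — reject

6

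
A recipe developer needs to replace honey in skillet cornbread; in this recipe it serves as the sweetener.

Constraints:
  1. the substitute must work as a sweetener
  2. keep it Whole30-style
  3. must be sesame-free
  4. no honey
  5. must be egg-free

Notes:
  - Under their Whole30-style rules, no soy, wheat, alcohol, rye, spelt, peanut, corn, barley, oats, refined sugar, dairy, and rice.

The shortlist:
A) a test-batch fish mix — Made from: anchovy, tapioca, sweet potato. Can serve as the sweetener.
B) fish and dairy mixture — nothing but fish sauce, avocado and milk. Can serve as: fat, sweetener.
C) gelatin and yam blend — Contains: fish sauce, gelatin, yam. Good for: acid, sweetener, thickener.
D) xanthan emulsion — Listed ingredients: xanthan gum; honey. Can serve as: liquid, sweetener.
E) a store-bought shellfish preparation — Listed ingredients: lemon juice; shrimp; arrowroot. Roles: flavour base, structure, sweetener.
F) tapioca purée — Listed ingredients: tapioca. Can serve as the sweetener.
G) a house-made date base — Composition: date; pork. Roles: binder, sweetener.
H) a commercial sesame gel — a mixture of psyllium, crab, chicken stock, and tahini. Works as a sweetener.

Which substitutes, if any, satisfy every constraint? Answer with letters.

A, C, E, F, G

A: no honey, no egg — OK
B: has milk, so not Whole30-style — no
C: only fish sauce, gelatin, and yam; none excluded — keep
D: has honey, so not honey-free — out
E: every rule checks out — valid
F: works as a sweetener, no egg, no honey — valid
G: works as a sweetener, no sesame, no egg — OK
H: has tahini, so not sesame-free — no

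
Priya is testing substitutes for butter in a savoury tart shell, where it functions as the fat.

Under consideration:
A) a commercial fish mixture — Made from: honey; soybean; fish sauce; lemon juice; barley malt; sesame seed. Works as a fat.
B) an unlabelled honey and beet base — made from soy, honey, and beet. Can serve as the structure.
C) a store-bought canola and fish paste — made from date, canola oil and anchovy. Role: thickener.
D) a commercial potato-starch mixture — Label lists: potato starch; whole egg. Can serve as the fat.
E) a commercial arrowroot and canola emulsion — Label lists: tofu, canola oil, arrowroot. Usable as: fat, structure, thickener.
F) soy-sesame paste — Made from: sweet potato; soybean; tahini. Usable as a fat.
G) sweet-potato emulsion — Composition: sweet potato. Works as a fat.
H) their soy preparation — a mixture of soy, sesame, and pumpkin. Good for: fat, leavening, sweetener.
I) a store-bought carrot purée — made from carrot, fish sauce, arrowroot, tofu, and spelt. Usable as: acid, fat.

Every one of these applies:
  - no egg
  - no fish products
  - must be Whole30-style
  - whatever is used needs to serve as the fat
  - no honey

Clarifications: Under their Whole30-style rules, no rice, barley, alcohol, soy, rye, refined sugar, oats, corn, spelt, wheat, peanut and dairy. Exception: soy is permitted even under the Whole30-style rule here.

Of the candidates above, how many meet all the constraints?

A: has barley malt, so not Whole30-style; has honey, so not honey-free (and 1 more) — out
B: not usable as a fat; has honey, so not honey-free — no
C: not usable as a fat; has anchovy, so not fish-free — out
D: has whole egg, so not egg-free — reject
E: soy is permitted under the Whole30-style carve-out; nothing else excluded — valid
F: soy is permitted under the Whole30-style carve-out; nothing else excluded — keep
G: only sweet potato; none excluded — valid
H: soy is permitted under the Whole30-style carve-out; nothing else excluded — valid
I: has spelt, so not Whole30-style; has fish sauce, so not fish-free — no

4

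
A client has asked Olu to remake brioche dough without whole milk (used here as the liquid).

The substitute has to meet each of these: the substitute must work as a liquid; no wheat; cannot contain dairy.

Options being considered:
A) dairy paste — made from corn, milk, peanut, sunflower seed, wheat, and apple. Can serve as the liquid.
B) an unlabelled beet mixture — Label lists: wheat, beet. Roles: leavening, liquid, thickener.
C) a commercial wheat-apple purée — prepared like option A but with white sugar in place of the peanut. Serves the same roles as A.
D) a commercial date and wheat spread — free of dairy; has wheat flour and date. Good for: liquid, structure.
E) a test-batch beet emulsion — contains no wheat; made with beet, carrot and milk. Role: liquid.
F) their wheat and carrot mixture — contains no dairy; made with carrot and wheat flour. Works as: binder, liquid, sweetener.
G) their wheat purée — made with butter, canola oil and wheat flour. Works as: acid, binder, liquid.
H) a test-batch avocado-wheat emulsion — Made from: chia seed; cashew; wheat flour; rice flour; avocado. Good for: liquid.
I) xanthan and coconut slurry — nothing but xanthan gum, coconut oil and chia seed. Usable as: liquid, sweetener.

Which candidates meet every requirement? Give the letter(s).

A: has milk, so not dairy-free; has wheat, so not wheat-free — out
B: has wheat, so not wheat-free — reject
C: has milk, so not dairy-free; has wheat, so not wheat-free — no
D: has wheat flour, so not wheat-free — out
E: has milk, so not dairy-free — no
F: has wheat flour, so not wheat-free — no
G: has butter, so not dairy-free; has wheat flour, so not wheat-free — reject
H: has wheat flour, so not wheat-free — out
I: every rule checks out — valid

I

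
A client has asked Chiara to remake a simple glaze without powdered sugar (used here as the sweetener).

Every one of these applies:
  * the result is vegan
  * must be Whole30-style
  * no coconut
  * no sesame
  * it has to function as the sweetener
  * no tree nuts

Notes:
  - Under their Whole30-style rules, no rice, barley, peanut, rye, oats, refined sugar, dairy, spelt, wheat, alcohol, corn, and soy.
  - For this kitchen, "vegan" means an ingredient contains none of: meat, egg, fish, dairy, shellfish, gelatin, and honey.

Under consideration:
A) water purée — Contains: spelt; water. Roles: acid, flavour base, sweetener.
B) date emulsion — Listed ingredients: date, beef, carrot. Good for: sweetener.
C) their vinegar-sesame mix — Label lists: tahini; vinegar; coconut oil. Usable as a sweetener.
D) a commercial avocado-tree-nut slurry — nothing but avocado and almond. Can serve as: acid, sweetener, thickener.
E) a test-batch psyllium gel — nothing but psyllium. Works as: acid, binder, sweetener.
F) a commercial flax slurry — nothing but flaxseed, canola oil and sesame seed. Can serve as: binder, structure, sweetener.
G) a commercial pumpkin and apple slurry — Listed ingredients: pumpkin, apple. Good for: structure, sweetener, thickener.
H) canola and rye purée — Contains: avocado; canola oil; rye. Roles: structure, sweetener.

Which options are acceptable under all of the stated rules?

E, G

A: has spelt, so not Whole30-style — no
B: has beef, so not vegan — out
C: has coconut oil, so not coconut-free; has tahini, so not sesame-free — no
D: has almond, so not tree-nut-free — no
E: only psyllium; none excluded — valid
F: has sesame seed, so not sesame-free — out
G: only pumpkin and apple; none excluded — valid
H: has rye, so not Whole30-style — reject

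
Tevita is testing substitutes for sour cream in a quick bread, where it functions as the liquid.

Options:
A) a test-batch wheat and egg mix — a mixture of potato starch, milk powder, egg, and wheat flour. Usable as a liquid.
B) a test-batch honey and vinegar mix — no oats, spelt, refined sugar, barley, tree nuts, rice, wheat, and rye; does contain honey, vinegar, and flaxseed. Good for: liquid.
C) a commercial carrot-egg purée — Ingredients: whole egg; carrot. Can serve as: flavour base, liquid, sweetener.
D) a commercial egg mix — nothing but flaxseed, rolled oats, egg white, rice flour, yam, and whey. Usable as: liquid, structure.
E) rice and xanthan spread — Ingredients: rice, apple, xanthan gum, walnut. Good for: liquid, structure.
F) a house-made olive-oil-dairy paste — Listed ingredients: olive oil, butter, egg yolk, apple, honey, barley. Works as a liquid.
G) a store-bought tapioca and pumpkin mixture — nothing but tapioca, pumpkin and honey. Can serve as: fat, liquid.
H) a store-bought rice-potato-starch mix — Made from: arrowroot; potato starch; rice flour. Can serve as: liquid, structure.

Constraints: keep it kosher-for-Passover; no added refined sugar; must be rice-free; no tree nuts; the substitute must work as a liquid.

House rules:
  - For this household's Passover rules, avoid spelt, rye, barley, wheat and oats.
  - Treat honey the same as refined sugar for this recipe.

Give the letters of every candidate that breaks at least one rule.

A, B, D, E, F, G, H

A: has wheat flour, so not kosher-for-Passover — no
B: has honey, so not no-added-sugar — out
C: only whole egg and carrot; none excluded — keep
D: has rolled oats, so not kosher-for-Passover; has rice flour, so not rice-free — out
E: has rice, so not rice-free; has walnut, so not tree-nut-free — reject
F: has barley, so not kosher-for-Passover; has honey, so not no-added-sugar — out
G: has honey, so not no-added-sugar — reject
H: has rice flour, so not rice-free — out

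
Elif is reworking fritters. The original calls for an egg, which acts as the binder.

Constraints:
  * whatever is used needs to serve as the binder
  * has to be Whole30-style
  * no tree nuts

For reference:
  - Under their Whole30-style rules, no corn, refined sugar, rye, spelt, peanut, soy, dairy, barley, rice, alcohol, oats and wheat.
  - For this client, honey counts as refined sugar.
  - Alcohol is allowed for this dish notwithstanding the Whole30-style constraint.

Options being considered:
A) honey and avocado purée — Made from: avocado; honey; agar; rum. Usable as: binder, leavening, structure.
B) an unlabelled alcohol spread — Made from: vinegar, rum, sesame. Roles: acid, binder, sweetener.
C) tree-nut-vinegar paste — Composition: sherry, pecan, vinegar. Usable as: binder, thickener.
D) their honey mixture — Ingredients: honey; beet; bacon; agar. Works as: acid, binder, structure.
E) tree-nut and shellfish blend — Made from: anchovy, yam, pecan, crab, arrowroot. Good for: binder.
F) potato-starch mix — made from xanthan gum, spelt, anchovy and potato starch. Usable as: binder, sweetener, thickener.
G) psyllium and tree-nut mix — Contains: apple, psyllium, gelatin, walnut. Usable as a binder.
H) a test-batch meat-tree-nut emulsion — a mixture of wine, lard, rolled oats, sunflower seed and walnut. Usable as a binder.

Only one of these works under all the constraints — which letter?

B

A: has honey, so not Whole30-style — no
B: alcohol is permitted under the Whole30-style carve-out; nothing else excluded — keep
C: has pecan, so not tree-nut-free — reject
D: has honey, so not Whole30-style — reject
E: has pecan, so not tree-nut-free — no
F: has spelt, so not Whole30-style — reject
G: has walnut, so not tree-nut-free — reject
H: has rolled oats, so not Whole30-style; has walnut, so not tree-nut-free — reject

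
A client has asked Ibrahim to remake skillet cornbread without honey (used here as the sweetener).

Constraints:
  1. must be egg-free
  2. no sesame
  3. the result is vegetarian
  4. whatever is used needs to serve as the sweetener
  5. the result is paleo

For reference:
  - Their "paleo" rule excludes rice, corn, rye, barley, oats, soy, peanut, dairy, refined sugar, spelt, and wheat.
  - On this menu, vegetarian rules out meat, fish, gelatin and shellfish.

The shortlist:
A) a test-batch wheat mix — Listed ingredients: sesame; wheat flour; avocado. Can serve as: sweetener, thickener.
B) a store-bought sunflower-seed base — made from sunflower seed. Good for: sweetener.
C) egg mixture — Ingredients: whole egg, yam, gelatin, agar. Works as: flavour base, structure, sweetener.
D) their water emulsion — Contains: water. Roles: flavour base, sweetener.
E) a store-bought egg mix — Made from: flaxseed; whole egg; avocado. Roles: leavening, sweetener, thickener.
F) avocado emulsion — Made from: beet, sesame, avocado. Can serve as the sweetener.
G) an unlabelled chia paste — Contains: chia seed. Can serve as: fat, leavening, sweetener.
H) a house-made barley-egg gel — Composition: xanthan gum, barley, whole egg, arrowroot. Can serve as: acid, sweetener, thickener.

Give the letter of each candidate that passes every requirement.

A: has wheat flour, so not paleo; has sesame, so not sesame-free — out
B: only sunflower seed; none excluded — valid
C: has gelatin, so not vegetarian; has whole egg, so not egg-free — reject
D: only water; none excluded — valid
E: has whole egg, so not egg-free — out
F: has sesame, so not sesame-free — reject
G: works as a sweetener, vegetarian, no egg — keep
H: has barley, so not paleo; has whole egg, so not egg-free — no

B, D, G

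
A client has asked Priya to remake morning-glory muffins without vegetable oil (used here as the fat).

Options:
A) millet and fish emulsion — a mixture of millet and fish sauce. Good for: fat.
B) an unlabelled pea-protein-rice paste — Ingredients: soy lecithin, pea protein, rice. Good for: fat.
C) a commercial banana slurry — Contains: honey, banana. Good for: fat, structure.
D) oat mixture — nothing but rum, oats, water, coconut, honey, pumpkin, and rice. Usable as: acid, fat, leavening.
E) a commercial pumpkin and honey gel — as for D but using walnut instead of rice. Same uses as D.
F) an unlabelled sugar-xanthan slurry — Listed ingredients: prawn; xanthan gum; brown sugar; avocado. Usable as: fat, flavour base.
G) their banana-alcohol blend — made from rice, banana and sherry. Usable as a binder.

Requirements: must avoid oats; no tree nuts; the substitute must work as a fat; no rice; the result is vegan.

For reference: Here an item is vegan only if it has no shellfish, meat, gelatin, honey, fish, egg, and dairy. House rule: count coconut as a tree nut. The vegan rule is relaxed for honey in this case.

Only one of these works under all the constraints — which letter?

C

A: has fish sauce, so not vegan — reject
B: has rice, so not rice-free — reject
C: honey is permitted under the vegan carve-out; nothing else excluded — valid
D: has rice, so not rice-free; has coconut, so not tree-nut-free (and 1 more) — no
E: has coconut, so not tree-nut-free; has oats, so not oat-free — out
F: has prawn, so not vegan — reject
G: not usable as a fat; has rice, so not rice-free — no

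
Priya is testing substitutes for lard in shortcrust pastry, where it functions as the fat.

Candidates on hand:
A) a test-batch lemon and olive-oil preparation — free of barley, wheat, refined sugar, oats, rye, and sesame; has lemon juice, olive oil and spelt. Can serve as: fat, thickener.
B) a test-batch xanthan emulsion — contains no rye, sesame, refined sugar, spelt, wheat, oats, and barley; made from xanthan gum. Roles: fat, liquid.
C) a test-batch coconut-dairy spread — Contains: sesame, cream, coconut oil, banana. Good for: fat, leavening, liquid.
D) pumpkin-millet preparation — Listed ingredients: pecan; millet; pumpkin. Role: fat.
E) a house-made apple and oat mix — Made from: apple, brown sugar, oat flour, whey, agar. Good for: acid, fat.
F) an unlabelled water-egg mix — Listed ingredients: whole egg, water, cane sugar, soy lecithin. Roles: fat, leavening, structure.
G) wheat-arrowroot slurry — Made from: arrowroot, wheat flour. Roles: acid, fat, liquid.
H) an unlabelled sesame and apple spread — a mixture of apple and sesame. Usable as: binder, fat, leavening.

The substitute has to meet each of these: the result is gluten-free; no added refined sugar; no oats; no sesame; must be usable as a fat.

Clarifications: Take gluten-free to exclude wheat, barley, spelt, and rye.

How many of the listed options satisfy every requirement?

A: has spelt, so not gluten-free — reject
B: gluten-free, no oats — valid
C: has sesame, so not sesame-free — reject
D: all constraints satisfied — keep
E: has oat flour, so not oat-free; has brown sugar, so not no-added-sugar — no
F: has cane sugar, so not no-added-sugar — reject
G: has wheat flour, so not gluten-free — no
H: has sesame, so not sesame-free — no

2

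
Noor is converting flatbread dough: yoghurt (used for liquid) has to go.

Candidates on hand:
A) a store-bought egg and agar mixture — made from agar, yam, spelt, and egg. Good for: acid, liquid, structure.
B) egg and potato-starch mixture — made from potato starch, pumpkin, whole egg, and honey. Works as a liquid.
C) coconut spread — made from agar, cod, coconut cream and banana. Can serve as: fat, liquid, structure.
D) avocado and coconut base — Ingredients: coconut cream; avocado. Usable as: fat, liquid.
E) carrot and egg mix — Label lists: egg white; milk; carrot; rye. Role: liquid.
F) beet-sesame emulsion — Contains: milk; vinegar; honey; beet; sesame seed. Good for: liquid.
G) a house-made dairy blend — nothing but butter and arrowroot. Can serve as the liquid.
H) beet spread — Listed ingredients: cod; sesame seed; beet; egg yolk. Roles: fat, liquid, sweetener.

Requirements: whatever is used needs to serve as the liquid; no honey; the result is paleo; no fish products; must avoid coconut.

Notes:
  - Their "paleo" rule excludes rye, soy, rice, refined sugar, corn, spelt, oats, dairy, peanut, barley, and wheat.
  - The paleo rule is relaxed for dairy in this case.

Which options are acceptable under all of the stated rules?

G

A: has spelt, so not paleo — out
B: has honey, so not honey-free — no
C: has cod, so not fish-free; has coconut cream, so not coconut-free — no
D: has coconut cream, so not coconut-free — out
E: has rye, so not paleo — reject
F: has honey, so not honey-free — out
G: dairy is permitted under the paleo carve-out; nothing else excluded — OK
H: has cod, so not fish-free — out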